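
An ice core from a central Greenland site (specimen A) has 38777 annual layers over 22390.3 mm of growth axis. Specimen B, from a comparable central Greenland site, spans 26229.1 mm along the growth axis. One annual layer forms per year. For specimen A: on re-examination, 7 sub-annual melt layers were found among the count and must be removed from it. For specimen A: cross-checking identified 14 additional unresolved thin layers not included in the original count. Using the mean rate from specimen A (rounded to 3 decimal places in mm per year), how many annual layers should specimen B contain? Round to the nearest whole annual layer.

45458 annual layers

Specimen A: true annual layer count = 38777 − 7 + 14 = 38784.
A: Extension rate ≈ 22390.3 / 38784 = 0.577 mm per year.
B spans 26229.1 / 0.577 = 45457.71 years ≈ 45458 annual layers.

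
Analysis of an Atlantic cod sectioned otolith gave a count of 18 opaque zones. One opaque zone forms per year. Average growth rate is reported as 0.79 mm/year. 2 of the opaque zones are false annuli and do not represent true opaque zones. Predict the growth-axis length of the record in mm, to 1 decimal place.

Adjusted count: 18 − 2 = 16 opaque zones.
Length ≈ 0.79 × 16 = 12.6 mm.

12.6 mm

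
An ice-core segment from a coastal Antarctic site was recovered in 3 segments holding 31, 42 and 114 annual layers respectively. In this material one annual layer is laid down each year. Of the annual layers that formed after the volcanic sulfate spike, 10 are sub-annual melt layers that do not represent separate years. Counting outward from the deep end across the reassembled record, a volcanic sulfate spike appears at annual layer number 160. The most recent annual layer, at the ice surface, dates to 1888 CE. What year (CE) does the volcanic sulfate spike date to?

1871 CE

Total annual layers = 31 + 42 + 114 = 187.
The volcanic sulfate spike sits at annual layer 160 from the deep end, so 187 − 160 = 27 annual layers formed after it.
Excluding 10 false annual layers: 27 − 10 = 17.
1888 − 17 = 1871 CE.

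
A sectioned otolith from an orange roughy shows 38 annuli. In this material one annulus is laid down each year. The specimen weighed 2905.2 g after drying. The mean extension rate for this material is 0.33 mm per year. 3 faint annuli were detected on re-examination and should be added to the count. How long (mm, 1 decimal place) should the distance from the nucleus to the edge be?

True annulus count = 38 + 3 = 41.
Length ≈ 0.33 × 41 = 13.5 mm.

13.5 mm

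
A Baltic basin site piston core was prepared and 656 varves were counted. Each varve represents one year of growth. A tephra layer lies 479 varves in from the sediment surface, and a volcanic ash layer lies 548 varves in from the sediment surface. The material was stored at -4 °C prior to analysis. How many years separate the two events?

69 years

Separation: 548 − 479 = 69 varves.
At one varve per year, 69 years elapsed between them.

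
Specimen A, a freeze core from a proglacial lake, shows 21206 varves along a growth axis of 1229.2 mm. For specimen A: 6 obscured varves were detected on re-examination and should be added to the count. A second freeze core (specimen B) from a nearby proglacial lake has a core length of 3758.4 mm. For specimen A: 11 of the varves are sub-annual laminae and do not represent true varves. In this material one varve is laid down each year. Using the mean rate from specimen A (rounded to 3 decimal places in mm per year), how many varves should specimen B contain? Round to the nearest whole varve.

Specimen A: adjusted count: 21206 − 11 + 6 = 21201 varves.
A: Extension rate ≈ 1229.2 / 21201 = 0.058 mm/yr.
B spans 3758.4 / 0.058 = 64800.00 years ≈ 64800 varves.

64800 varves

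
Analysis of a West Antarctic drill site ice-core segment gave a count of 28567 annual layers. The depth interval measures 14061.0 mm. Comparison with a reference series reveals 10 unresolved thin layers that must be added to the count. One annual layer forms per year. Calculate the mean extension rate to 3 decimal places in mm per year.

0.492 mm per year

After corrections the count is 28567 + 10 = 28577 annual layers.
Extension rate ≈ 14061.0 / 28577 = 0.492 mm per year.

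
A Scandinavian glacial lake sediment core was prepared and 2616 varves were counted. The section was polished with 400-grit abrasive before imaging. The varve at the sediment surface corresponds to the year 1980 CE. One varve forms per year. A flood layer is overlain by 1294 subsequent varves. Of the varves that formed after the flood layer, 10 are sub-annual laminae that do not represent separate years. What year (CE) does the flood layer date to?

696 CE

1294 varves post-date the flood layer.
Excluding 10 false varves: 1294 − 10 = 1284.
1980 − 1284 = 696 CE.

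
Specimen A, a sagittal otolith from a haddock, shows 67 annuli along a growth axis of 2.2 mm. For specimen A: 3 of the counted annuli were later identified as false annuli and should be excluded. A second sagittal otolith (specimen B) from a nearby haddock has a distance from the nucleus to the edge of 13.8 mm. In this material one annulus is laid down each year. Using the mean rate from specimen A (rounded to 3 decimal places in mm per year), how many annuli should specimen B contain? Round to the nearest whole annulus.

Specimen A: adjusted count: 67 − 3 = 64 annuli.
A: 2.2 mm over 64 years gives 2.2 / 64 ≈ 0.034 mm/year.
For B, 13.8 / 0.034 = 405.88 years ≈ 406 annuli.

406 annuli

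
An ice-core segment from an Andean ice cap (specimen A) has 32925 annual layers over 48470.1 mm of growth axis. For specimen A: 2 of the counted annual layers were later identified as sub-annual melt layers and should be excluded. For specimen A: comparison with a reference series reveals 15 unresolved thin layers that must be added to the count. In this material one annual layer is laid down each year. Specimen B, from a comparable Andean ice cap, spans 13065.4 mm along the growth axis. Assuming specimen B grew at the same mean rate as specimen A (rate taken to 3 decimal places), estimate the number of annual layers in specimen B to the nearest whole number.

8876 annual layers

Specimen A: after corrections the count is 32925 − 2 + 15 = 32938 annual layers.
A: Extension rate ≈ 48470.1 / 32938 = 1.472 mm/year.
Specimen B: 13065.4 mm / 1.472 mm per year = 8875.95 years ≈ 8876 annual layers.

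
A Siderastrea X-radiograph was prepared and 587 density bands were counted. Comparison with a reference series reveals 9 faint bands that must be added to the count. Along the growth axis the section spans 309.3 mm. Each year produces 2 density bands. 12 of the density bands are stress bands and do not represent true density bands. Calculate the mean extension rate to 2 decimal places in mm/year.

1.06 mm/year

True density band count = 587 − 12 + 9 = 584.
Dividing by 2 density bands per year: 584 / 2 = 292 years.
Mean rate = 309.3 mm / 292 years ≈ 1.06 mm/year.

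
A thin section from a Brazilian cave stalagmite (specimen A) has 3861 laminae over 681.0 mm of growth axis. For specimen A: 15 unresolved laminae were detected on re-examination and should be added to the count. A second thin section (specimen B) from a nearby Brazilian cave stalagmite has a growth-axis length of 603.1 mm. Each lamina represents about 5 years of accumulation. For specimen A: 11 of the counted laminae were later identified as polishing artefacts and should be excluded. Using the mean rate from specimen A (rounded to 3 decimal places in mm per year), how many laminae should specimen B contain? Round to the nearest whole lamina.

Specimen A: true lamina count = 3861 − 11 + 15 = 3865.
Specimen A: at 5 years per lamina, 3865 × 5 = 19325 years.
A: Mean rate = 681.0 mm / 19325 years ≈ 0.035 mm/yr.
Specimen B: 603.1 mm / 0.035 mm per year = 17231.43 years; at 5 years per lamina that is 17231.43 / 5 ≈ 3446 laminae.

3446 laminae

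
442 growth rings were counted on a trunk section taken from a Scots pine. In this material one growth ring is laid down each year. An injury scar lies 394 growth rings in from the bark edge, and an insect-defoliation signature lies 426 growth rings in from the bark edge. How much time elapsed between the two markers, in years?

The two markers are separated by 426 − 394 = 32 growth rings.
That is 32 years at one growth ring per year.

32 years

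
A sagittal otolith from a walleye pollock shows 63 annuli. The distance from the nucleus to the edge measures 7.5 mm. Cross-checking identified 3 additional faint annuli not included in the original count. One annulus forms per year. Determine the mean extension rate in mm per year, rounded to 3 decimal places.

0.114 mm per year

Adjusted count: 63 + 3 = 66 annuli.
7.5 mm over 66 years gives 7.5 / 66 ≈ 0.114 mm per year.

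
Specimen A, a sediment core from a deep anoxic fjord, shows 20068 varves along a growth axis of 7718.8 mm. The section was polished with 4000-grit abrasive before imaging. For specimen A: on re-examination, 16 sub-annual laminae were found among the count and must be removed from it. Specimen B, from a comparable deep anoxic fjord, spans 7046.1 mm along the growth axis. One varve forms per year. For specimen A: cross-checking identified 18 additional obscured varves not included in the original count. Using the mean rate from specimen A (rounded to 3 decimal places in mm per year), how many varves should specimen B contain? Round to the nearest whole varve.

18302 varves

Specimen A: adjusted count: 20068 − 16 + 18 = 20070 varves.
A: Mean rate = 7718.8 mm / 20070 years ≈ 0.385 mm per year.
B spans 7046.1 / 0.385 = 18301.56 years ≈ 18302 varves.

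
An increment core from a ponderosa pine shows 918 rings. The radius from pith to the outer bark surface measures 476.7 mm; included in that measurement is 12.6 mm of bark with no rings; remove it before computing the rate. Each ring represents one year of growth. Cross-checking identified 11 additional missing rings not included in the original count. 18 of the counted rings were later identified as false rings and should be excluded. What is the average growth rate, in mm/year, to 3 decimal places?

0.509 mm/year

Adjusted count: 918 − 18 + 11 = 911 rings.
The growth record spans 476.7 − 12.6 = 464.1 mm.
464.1 mm over 911 years gives 464.1 / 911 ≈ 0.509 mm/year.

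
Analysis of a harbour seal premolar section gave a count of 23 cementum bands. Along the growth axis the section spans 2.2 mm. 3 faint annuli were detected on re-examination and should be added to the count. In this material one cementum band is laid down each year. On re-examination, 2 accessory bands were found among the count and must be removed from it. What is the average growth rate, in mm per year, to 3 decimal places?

Adjusted count: 23 − 2 + 3 = 24 cementum bands.
Mean rate = 2.2 mm / 24 years ≈ 0.092 mm per year.

0.092 mm per year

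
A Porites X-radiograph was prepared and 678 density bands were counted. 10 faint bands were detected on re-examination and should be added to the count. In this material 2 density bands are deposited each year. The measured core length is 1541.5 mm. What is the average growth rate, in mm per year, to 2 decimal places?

True density band count = 678 + 10 = 688.
688 density bands at 2 per year is 688 / 2 = 344 years.
1541.5 mm over 344 years gives 1541.5 / 344 ≈ 4.48 mm per year.

4.48 mm per year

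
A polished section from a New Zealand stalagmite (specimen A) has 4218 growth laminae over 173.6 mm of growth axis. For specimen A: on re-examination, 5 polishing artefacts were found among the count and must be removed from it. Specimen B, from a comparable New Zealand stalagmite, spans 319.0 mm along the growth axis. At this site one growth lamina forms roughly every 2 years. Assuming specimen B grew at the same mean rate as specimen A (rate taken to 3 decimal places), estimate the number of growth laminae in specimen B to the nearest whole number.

Specimen A: correcting the raw count gives 4218 − 5 = 4213 true growth laminae.
Specimen A: 4213 growth laminae at 2 years each span 4213 × 2 = 8426 years.
A: Mean rate = 173.6 mm / 8426 years ≈ 0.021 mm/yr.
Specimen B: 319.0 mm / 0.021 mm per year = 15190.48 years; at 2 years per growth lamina that is 15190.48 / 2 ≈ 7595 growth laminae.

7595 growth laminae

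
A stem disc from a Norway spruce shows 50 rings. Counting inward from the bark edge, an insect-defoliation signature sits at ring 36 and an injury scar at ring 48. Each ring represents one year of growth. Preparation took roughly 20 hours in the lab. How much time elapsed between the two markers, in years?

12 yr

48 − 36 = 12 rings lie between the two events.
One ring per year makes the interval 12 years.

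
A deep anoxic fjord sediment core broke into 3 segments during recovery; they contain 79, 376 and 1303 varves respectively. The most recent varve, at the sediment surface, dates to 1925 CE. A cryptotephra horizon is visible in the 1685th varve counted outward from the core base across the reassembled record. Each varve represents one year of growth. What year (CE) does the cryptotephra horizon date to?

1852 CE

Total varves = 79 + 376 + 1303 = 1758.
The cryptotephra horizon sits at varve 1685 from the core base, so 1758 − 1685 = 73 varves formed after it.
The varve at the sediment surface is 1925 CE, so the cryptotephra horizon dates to 1925 − 73 = 1852 CE.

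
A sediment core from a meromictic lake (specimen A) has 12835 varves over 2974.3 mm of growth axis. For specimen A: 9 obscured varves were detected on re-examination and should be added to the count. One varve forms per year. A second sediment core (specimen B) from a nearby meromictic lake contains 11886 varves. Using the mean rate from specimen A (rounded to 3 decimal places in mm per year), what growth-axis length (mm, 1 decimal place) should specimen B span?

Specimen A: adjusted count: 12835 + 9 = 12844 varves.
A: Extension rate ≈ 2974.3 / 12844 = 0.232 mm/year.
Length of B = 0.232 × 11886 = 2757.6 mm.

2757.6 mm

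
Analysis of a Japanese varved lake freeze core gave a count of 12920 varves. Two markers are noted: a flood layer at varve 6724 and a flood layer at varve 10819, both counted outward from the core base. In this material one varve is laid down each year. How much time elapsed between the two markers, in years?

4095 years

Separation: 10819 − 6724 = 4095 varves.
That is 4095 years at one varve per year.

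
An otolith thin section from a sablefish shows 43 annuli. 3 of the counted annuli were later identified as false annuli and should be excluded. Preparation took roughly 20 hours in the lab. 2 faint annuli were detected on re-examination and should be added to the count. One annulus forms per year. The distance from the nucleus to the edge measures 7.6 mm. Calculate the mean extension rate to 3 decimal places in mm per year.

0.181 mm per year

True annulus count = 43 − 3 + 2 = 42.
7.6 mm over 42 years gives 7.6 / 42 ≈ 0.181 mm per year.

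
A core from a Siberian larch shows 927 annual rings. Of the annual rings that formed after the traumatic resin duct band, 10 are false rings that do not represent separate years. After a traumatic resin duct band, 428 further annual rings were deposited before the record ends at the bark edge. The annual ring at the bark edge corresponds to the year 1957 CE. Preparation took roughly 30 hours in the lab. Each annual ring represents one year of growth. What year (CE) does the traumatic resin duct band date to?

There are 428 annual rings younger than the traumatic resin duct band.
Removing the 10 false annual rings leaves 428 − 10 = 418 true annual rings beyond the traumatic resin duct band.
Counting back 418 years from 1957 CE places the traumatic resin duct band in 1957 − 418 = 1539 CE.

1539 CE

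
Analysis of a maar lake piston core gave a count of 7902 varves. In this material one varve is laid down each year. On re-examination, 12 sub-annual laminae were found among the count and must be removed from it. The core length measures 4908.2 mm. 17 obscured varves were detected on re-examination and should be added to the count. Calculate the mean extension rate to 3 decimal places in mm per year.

Adjusted count: 7902 − 12 + 17 = 7907 varves.
4908.2 mm over 7907 years gives 4908.2 / 7907 ≈ 0.621 mm per year.

0.621 mm per year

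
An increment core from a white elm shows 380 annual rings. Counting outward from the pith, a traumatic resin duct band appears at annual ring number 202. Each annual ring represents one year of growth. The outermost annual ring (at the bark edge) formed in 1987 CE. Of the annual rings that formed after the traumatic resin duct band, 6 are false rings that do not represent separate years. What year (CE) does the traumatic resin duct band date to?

The traumatic resin duct band sits at annual ring 202 from the pith, so 380 − 202 = 178 annual rings formed after it.
Excluding 6 false annual rings: 178 − 6 = 172.
The annual ring at the bark edge is 1987 CE, so the traumatic resin duct band dates to 1987 − 172 = 1815 CE.

1815 CE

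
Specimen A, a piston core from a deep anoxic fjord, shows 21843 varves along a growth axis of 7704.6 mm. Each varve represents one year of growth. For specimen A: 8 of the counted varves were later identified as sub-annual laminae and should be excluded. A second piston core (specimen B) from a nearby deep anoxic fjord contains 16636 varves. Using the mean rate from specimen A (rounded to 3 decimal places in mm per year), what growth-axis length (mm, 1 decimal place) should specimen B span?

Specimen A: after corrections the count is 21843 − 8 = 21835 varves.
A: Extension rate ≈ 7704.6 / 21835 = 0.353 mm/yr.
Length of B = 0.353 × 16636 = 5872.5 mm.

5872.5 mm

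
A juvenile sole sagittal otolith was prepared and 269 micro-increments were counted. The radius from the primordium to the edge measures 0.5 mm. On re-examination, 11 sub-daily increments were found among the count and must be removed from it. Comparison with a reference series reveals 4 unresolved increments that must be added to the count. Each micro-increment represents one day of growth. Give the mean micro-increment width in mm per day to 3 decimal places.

Correcting the raw count gives 269 − 11 + 4 = 262 true micro-increments.
0.5 mm over 262 days gives 0.5 / 262 ≈ 0.002 mm per day.

0.002 mm per day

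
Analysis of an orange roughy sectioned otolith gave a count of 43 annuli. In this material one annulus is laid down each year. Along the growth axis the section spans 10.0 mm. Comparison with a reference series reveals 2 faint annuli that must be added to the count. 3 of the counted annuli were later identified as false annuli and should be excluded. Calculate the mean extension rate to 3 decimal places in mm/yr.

Adjusted count: 43 − 3 + 2 = 42 annuli.
10.0 mm over 42 years gives 10.0 / 42 ≈ 0.238 mm/yr.

0.238 mm/yr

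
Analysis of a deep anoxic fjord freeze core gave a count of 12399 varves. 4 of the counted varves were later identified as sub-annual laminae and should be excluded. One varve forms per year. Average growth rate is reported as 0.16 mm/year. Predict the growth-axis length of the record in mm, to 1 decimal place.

1983.2 mm

True varve count = 12399 − 4 = 12395.
Predicted length = 0.16 mm/year × 12395 years = 1983.2 mm.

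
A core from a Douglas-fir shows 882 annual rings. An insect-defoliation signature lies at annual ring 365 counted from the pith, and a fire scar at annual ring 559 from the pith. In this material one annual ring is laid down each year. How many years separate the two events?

194 yr

The two markers are separated by 559 − 365 = 194 annual rings.
That is 194 years at one annual ring per year.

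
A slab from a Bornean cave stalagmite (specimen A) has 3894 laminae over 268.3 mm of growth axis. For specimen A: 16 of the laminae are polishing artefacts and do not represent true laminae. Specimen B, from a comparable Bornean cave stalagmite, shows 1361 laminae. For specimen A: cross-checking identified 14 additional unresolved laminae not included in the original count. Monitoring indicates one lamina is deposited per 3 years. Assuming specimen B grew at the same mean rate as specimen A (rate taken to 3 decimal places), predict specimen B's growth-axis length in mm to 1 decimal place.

93.9 mm

Specimen A: after corrections the count is 3894 − 16 + 14 = 3892 laminae.
Specimen A: multiplying by 3 years per lamina: 3892 × 3 = 11676 years.
A: Extension rate ≈ 268.3 / 11676 = 0.023 mm/yr.
Specimen B: at 3 years per lamina, 1361 × 3 = 4083 years. For B, 0.023 mm/year × 4083 years = 93.9 mm.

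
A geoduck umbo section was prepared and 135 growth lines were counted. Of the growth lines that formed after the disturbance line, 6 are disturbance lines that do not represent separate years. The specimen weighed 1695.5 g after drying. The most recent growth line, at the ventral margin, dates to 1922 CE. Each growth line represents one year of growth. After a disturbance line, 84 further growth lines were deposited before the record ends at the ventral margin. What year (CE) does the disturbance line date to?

There are 84 growth lines younger than the disturbance line.
Removing the 6 false growth lines leaves 84 − 6 = 78 true growth lines beyond the disturbance line.
Counting back 78 years from 1922 CE places the disturbance line in 1922 − 78 = 1844 CE.

1844 CE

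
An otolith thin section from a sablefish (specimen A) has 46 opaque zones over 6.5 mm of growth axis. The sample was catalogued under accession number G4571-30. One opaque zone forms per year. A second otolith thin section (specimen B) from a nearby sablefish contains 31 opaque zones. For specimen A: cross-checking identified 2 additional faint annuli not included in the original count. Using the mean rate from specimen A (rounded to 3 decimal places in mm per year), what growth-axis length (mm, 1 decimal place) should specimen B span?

Specimen A: after corrections the count is 46 + 2 = 48 opaque zones.
A: 6.5 mm over 48 years gives 6.5 / 48 ≈ 0.135 mm per year.
For B, 0.135 mm/year × 31 years = 4.2 mm.

4.2 mm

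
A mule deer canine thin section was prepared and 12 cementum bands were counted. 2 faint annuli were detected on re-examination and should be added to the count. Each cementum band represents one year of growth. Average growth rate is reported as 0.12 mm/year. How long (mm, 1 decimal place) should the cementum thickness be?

1.7 mm

Adjusted count: 12 + 2 = 14 cementum bands.
Predicted length = 0.12 mm/year × 14 years = 1.7 mm.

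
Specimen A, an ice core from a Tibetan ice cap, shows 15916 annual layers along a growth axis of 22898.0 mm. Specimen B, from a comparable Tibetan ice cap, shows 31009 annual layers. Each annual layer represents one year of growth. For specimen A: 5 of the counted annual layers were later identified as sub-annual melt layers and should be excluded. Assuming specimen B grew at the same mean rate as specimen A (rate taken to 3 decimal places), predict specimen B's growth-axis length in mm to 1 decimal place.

Specimen A: adjusted count: 15916 − 5 = 15911 annual layers.
A: Mean rate = 22898.0 mm / 15911 years ≈ 1.439 mm/year.
B's length ≈ 1.439 × 31009 = 44622.0 mm.

44622.0 mm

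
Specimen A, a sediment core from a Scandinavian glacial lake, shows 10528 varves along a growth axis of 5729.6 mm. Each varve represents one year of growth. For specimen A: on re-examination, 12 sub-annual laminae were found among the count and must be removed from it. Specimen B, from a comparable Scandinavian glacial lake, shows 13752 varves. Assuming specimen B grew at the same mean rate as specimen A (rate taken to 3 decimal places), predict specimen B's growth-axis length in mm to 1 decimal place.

Specimen A: true varve count = 10528 − 12 = 10516.
A: Extension rate ≈ 5729.6 / 10516 = 0.545 mm/year.
For B, 0.545 mm/year × 13752 years = 7494.8 mm.

7494.8 mm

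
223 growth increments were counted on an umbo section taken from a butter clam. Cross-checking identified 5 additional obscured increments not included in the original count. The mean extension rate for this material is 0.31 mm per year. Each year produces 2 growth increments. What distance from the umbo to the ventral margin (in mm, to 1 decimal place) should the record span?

Correcting the raw count gives 223 + 5 = 228 true growth increments.
Dividing by 2 growth increments per year: 228 / 2 = 114 years.
Predicted length = 0.31 mm/year × 114 years = 35.3 mm.

35.3 mm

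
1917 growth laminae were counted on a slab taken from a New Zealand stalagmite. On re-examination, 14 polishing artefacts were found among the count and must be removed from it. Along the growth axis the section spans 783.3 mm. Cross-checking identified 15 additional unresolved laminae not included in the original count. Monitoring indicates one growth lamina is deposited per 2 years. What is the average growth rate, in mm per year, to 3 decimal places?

0.204 mm per year

Correcting the raw count gives 1917 − 14 + 15 = 1918 true growth laminae.
Multiplying by 2 years per growth lamina: 1918 × 2 = 3836 years.
783.3 mm over 3836 years gives 783.3 / 3836 ≈ 0.204 mm per year.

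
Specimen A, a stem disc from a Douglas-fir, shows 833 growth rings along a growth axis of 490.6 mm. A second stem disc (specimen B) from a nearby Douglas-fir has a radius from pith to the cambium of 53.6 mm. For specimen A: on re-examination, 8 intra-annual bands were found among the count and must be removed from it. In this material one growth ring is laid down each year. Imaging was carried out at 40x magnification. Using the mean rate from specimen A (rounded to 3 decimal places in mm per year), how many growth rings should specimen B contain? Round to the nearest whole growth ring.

90 growth rings

Specimen A: correcting the raw count gives 833 − 8 = 825 true growth rings.
A: Mean rate = 490.6 mm / 825 years ≈ 0.595 mm/year.
B spans 53.6 / 0.595 = 90.08 years ≈ 90 growth rings.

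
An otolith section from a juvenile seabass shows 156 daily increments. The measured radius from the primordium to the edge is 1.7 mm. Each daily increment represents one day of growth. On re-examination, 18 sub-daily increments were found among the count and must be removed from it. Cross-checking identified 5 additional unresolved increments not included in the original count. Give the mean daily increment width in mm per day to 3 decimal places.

Correcting the raw count gives 156 − 18 + 5 = 143 true daily increments.
1.7 mm over 143 days gives 1.7 / 143 ≈ 0.012 mm per day.

0.012 mm per day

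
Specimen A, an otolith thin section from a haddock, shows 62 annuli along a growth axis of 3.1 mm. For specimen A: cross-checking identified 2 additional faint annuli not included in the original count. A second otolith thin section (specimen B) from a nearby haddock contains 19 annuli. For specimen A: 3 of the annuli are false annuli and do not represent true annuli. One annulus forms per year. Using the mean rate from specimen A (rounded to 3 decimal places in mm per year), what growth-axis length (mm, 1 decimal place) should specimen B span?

1.0 mm

Specimen A: correcting the raw count gives 62 − 3 + 2 = 61 true annuli.
A: Mean rate = 3.1 mm / 61 years ≈ 0.051 mm per year.
B's length ≈ 0.051 × 19 = 1.0 mm.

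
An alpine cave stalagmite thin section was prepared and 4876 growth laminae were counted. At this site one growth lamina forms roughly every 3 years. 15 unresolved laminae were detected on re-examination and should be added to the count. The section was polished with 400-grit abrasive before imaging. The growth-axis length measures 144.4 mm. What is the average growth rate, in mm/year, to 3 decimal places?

Correcting the raw count gives 4876 + 15 = 4891 true growth laminae.
4891 growth laminae at 3 years each span 4891 × 3 = 14673 years.
144.4 mm over 14673 years gives 144.4 / 14673 ≈ 0.010 mm/year.

0.010 mm/year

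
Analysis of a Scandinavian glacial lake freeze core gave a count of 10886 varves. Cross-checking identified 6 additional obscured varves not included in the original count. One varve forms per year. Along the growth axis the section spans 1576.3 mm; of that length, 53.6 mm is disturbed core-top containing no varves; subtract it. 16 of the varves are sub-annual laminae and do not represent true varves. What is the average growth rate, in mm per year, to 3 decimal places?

Correcting the raw count gives 10886 − 16 + 6 = 10876 true varves.
Removing the 53.6 mm offcut leaves 1576.3 − 53.6 = 1522.7 mm.
Mean rate = 1522.7 mm / 10876 years ≈ 0.140 mm per year.

0.140 mm per year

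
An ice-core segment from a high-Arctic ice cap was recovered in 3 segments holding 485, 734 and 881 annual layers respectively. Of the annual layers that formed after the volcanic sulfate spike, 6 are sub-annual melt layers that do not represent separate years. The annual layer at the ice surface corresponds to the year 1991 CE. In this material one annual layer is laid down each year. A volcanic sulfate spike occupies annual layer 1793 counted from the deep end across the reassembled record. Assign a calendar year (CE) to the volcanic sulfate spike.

Total annual layers = 485 + 734 + 881 = 2100.
The volcanic sulfate spike sits at annual layer 1793 from the deep end, so 2100 − 1793 = 307 annual layers formed after it.
Excluding 6 false annual layers: 307 − 6 = 301.
Counting back 301 years from 1991 CE places the volcanic sulfate spike in 1991 − 301 = 1690 CE.

1690 CE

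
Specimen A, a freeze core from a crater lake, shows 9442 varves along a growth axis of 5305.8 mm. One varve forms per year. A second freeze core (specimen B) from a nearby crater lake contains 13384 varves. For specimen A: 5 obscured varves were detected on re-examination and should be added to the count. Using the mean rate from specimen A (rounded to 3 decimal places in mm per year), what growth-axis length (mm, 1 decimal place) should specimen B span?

7521.8 mm

Specimen A: after corrections the count is 9442 + 5 = 9447 varves.
A: Mean rate = 5305.8 mm / 9447 years ≈ 0.562 mm/year.
B's length ≈ 0.562 × 13384 = 7521.8 mm.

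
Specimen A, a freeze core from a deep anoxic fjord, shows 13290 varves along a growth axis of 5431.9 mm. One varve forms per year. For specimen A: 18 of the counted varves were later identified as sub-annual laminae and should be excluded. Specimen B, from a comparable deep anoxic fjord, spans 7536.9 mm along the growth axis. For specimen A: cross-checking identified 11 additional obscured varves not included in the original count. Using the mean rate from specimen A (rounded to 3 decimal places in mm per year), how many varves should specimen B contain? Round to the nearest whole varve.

Specimen A: correcting the raw count gives 13290 − 18 + 11 = 13283 true varves.
A: Extension rate ≈ 5431.9 / 13283 = 0.409 mm per year.
Specimen B: 7536.9 mm / 0.409 mm per year = 18427.63 years ≈ 18428 varves.

18428 varves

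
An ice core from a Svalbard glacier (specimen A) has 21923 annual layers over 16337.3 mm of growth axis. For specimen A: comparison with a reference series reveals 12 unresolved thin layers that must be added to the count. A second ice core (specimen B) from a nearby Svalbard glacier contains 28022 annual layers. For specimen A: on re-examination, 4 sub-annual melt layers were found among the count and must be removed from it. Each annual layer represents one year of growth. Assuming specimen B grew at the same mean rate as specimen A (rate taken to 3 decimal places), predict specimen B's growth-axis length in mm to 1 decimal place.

20876.4 mm

Specimen A: after corrections the count is 21923 − 4 + 12 = 21931 annual layers.
A: Mean rate = 16337.3 mm / 21931 years ≈ 0.745 mm per year.
Length of B = 0.745 × 28022 = 20876.4 mm.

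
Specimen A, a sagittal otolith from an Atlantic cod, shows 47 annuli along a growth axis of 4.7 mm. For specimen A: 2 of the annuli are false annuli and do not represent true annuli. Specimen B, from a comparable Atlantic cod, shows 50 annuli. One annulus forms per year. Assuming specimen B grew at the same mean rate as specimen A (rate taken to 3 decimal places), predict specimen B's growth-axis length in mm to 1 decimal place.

5.2 mm

Specimen A: true annulus count = 47 − 2 = 45.
A: 4.7 mm over 45 years gives 4.7 / 45 ≈ 0.104 mm per year.
B's length ≈ 0.104 × 50 = 5.2 mm.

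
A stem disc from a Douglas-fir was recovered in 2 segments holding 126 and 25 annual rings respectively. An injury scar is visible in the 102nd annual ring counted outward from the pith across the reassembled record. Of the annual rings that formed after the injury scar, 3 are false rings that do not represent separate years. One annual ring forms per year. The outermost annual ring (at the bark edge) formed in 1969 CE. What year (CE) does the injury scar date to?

1923 CE

Total annual rings = 126 + 25 = 151.
151 − 102 = 49 annual rings lie beyond the injury scar toward the bark edge.
Removing the 3 false annual rings leaves 49 − 3 = 46 true annual rings beyond the injury scar.
The annual ring at the bark edge is 1969 CE, so the injury scar dates to 1969 − 46 = 1923 CE.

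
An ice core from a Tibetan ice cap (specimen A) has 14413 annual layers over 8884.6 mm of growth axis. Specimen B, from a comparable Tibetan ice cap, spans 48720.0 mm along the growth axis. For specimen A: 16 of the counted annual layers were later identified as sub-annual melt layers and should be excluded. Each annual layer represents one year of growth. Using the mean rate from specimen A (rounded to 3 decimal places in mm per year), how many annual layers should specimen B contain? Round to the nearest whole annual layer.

Specimen A: after corrections the count is 14413 − 16 = 14397 annual layers.
A: 8884.6 mm over 14397 years gives 8884.6 / 14397 ≈ 0.617 mm/yr.
B spans 48720.0 / 0.617 = 78962.72 years ≈ 78963 annual layers.

78963 annual layers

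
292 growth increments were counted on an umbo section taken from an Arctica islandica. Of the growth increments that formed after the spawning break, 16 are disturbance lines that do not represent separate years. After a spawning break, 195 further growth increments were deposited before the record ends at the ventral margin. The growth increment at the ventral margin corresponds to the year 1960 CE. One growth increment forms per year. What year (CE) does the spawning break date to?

1781 CE

195 growth increments formed after the spawning break.
Excluding 16 false growth increments: 195 − 16 = 179.
Counting back 179 years from 1960 CE places the spawning break in 1960 − 179 = 1781 CE.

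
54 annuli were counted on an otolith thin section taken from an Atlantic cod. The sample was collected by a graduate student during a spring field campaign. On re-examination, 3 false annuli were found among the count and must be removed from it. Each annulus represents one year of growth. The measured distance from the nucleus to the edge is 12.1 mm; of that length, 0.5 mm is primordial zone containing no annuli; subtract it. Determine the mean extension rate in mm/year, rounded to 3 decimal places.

Adjusted count: 54 − 3 = 51 annuli.
Removing the 0.5 mm offcut leaves 12.1 − 0.5 = 11.6 mm.
Extension rate ≈ 11.6 / 51 = 0.227 mm/year.

0.227 mm/year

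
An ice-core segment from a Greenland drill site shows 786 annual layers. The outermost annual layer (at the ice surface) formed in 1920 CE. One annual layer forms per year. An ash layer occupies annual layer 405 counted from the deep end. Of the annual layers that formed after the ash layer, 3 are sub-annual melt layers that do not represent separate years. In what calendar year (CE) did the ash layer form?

1542 CE

The ash layer sits at annual layer 405 from the deep end, so 786 − 405 = 381 annual layers formed after it.
Excluding 3 false annual layers: 381 − 3 = 378.
Counting back 378 years from 1920 CE places the ash layer in 1920 − 378 = 1542 CE.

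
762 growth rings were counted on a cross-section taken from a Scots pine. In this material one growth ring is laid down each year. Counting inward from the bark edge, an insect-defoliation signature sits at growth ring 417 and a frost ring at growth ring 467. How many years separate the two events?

The two markers are separated by 467 − 417 = 50 growth rings.
One growth ring per year makes the interval 50 years.

50 years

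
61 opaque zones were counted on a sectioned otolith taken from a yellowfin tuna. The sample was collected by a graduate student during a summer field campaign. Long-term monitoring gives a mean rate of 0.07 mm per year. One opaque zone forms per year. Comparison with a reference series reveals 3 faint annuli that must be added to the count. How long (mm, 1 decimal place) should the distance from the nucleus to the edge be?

4.5 mm

True opaque zone count = 61 + 3 = 64.
Length ≈ 0.07 × 64 = 4.5 mm.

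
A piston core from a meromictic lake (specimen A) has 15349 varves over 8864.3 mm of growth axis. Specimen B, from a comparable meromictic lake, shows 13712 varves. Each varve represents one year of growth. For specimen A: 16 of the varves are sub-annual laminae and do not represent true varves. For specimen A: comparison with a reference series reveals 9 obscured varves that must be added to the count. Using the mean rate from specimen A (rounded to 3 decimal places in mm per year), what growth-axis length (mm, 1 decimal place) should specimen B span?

7925.5 mm

Specimen A: correcting the raw count gives 15349 − 16 + 9 = 15342 true varves.
A: Mean rate = 8864.3 mm / 15342 years ≈ 0.578 mm/yr.
Length of B = 0.578 × 13712 = 7925.5 mm.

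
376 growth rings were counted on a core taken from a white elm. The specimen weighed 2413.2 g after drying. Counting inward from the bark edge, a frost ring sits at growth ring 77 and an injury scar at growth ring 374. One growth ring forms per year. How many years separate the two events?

Separation: 374 − 77 = 297 growth rings.
At one growth ring per year, 297 years elapsed between them.

297 years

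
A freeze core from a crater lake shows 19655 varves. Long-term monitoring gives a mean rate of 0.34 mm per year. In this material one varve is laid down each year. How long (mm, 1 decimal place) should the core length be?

The record spans 19655 years at 0.34 mm per year.
Length ≈ 0.34 × 19655 = 6682.7 mm.

6682.7 mm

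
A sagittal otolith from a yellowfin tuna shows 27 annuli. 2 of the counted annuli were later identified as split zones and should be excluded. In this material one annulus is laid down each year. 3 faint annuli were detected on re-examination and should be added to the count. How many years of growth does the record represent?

28 years

After corrections the count is 27 − 2 + 3 = 28 annuli.
At one annulus per year, that is 28 years.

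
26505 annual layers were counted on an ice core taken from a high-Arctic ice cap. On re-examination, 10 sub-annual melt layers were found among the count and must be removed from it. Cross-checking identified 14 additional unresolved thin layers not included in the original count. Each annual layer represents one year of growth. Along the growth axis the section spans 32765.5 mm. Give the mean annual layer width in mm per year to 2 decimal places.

1.24 mm per year

Correcting the raw count gives 26505 − 10 + 14 = 26509 true annual layers.
Mean rate = 32765.5 mm / 26509 years ≈ 1.24 mm per year.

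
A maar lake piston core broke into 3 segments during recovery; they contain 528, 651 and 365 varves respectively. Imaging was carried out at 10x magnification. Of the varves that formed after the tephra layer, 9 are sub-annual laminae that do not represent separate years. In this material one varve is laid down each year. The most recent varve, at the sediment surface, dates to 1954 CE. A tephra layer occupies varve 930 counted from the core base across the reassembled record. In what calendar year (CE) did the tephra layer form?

1349 CE

Total varves = 528 + 651 + 365 = 1544.
1544 − 930 = 614 varves lie beyond the tephra layer toward the sediment surface.
614 − 9 false = 605 true varves after the tephra layer.
1954 − 605 = 1349 CE.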